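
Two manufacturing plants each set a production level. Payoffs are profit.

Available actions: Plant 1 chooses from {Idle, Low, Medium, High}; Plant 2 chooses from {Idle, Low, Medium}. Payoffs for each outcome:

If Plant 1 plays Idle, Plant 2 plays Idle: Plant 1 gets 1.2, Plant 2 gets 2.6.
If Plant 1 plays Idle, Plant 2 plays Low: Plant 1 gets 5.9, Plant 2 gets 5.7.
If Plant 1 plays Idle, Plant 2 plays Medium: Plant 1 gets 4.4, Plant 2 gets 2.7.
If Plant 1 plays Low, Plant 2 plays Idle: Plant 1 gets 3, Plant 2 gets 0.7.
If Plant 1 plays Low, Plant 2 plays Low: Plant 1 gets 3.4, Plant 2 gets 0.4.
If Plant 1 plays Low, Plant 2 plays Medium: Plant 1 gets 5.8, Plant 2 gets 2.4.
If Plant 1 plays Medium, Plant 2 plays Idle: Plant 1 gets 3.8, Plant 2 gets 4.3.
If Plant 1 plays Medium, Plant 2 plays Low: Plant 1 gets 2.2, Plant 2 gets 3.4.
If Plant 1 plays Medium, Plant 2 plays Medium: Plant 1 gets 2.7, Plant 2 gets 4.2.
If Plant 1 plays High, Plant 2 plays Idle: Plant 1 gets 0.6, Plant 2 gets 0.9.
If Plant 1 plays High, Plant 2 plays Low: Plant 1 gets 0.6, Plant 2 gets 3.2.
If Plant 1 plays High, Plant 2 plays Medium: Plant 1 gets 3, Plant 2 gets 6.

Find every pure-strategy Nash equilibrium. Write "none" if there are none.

The pure Nash equilibria are (Idle, Low) and (Low, Medium) and (Medium, Idle).

Plant 1 against Idle: payoffs 1.2, 3, 3.8, 0.6 → best response Medium.
Plant 1 against Low: payoffs 5.9, 3.4, 2.2, 0.6 → best response Idle.
Plant 1 against Medium: payoffs 4.4, 5.8, 2.7, 3 → best response Low.
Plant 2 against Idle: payoffs 2.6, 5.7, 2.7 → best response Low.
Plant 2 against Low: payoffs 0.7, 0.4, 2.4 → best response Medium.
Plant 2 against Medium: payoffs 4.3, 3.4, 4.2 → best response Idle.
Plant 2 against High: payoffs 0.9, 3.2, 6 → best response Medium.
Mutual best responses: (Idle, Low); (Low, Medium); (Medium, Idle).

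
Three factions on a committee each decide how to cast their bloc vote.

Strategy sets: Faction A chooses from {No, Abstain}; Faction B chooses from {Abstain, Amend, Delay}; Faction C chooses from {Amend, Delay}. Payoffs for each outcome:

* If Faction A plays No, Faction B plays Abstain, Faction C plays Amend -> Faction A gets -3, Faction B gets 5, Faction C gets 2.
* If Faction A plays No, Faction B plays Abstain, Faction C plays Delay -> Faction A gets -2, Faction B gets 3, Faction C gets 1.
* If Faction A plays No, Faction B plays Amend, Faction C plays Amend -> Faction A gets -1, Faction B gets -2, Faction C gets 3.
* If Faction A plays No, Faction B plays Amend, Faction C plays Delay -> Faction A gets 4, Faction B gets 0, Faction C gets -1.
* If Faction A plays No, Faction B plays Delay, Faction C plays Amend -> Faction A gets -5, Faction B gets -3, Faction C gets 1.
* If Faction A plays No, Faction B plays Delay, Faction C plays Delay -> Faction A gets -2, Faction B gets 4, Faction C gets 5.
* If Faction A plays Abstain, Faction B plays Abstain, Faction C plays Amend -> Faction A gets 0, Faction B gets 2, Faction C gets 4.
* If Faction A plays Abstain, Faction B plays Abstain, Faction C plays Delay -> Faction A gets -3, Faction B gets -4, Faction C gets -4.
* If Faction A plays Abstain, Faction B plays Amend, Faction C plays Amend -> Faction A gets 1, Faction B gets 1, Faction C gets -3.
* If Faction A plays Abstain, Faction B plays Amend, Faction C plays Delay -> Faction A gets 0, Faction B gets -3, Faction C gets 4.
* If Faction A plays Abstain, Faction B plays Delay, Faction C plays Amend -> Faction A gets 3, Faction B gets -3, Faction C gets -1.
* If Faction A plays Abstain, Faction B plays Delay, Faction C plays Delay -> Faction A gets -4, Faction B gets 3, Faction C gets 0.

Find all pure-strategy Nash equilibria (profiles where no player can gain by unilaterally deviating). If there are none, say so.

(No, Abstain, Amend): Faction A can switch to Abstain (-3 → 0). Not NE.
(No, Abstain, Delay): Faction B can switch to Delay (3 → 4). Not NE.
(No, Amend, Amend): Faction A can switch to Abstain (-1 → 1). Not NE.
(No, Amend, Delay): Faction B can switch to Abstain (0 → 3). Not NE.
(No, Delay, Amend): Faction A can switch to Abstain (-5 → 3). Not NE.
(No, Delay, Delay): Faction A gets -2, best alternative -4; Faction B gets 4, best alternative 3; Faction C gets 5, best alternative 1. No profitable deviation — NE.
(Abstain, Abstain, Amend): Faction A gets 0, best alternative -3; Faction B gets 2, best alternative 1; Faction C gets 4, best alternative -4. No profitable deviation — NE.
(Abstain, Abstain, Delay): Faction A can switch to No (-3 → -2). Not NE.
(The remaining 4 profiles each have a profitable deviation by the same check.)

Pure-strategy Nash equilibria: (No, Delay, Delay), (Abstain, Abstain, Amend)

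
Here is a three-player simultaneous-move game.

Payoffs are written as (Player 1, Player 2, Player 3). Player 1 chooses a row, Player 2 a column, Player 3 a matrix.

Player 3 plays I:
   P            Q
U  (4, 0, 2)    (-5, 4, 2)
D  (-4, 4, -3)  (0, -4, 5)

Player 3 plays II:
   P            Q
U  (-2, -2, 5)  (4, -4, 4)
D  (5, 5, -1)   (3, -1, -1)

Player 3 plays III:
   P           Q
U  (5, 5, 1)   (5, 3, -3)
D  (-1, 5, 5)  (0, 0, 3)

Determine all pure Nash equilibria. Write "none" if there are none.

none

Player 1 against (P, I): payoffs 4, -4 → best response U.
Player 1 against (P, II): payoffs -2, 5 → best response D.
Player 1 against (P, III): payoffs 5, -1 → best response U.
Player 1 against (Q, I): payoffs -5, 0 → best response D.
Player 1 against (Q, II): payoffs 4, 3 → best response U.
Player 1 against (Q, III): payoffs 5, 0 → best response U.
Player 2 against (U, I): payoffs 0, 4 → best response Q.
Player 2 against (U, II): payoffs -2, -4 → best response P.
Player 2 against (U, III): payoffs 5, 3 → best response P.
Player 2 against (D, I): payoffs 4, -4 → best response P.
Player 2 against (D, II): payoffs 5, -1 → best response P.
Player 2 against (D, III): payoffs 5, 0 → best response P.
Player 3 against (U, P): payoffs 2, 5, 1 → best response II.
Player 3 against (U, Q): payoffs 2, 4, -3 → best response II.
Player 3 against (D, P): payoffs -3, -1, 5 → best response III.
Player 3 against (D, Q): payoffs 5, -1, 3 → best response I.
No profile is a mutual best response for all players.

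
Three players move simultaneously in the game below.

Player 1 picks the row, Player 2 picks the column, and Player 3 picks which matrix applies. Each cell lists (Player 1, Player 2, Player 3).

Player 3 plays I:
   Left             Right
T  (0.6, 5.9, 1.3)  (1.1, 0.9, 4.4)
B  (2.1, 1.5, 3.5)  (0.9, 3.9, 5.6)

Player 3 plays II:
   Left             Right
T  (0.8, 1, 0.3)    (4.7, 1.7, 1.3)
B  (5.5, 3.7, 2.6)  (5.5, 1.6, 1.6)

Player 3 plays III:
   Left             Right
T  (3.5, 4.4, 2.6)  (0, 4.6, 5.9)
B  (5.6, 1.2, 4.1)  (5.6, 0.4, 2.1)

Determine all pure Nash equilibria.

Pure NE: (B, Left, III)

(T, Left, I): Player 1 can switch to B (0.6 → 2.1). Not NE.
(T, Left, II): Player 1 can switch to B (0.8 → 5.5). Not NE.
(T, Left, III): Player 1 can switch to B (3.5 → 5.6). Not NE.
(T, Right, I): Player 2 can switch to Left (0.9 → 5.9). Not NE.
(T, Right, II): Player 1 can switch to B (4.7 → 5.5). Not NE.
(T, Right, III): Player 1 can switch to B (0 → 5.6). Not NE.
(B, Left, I): Player 2 can switch to Right (1.5 → 3.9). Not NE.
(B, Left, II): Player 3 can switch to I (2.6 → 3.5). Not NE.
(B, Left, III): Player 1 gets 5.6, best alternative 3.5; Player 2 gets 1.2, best alternative 0.4; Player 3 gets 4.1, best alternative 3.5. No profitable deviation — NE.
(B, Right, I): Player 1 can switch to T (0.9 → 1.1). Not NE.
(B, Right, II): Player 2 can switch to Left (1.6 → 3.7). Not NE.
(The remaining 1 profile has a profitable deviation by the same check.)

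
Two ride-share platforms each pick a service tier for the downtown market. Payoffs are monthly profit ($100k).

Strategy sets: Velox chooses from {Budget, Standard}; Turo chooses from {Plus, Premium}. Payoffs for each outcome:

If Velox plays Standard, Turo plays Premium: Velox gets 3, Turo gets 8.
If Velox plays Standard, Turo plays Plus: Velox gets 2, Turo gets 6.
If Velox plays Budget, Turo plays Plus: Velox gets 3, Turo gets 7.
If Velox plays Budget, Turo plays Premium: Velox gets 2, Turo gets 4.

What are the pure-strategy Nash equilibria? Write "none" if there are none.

The pure Nash equilibria are (Budget, Plus) and (Standard, Premium).

Mark each player's best response to every combination of opponents' strategies; a profile where every player is best-responding is a pure Nash equilibrium.
Velox against Plus: payoffs 3, 2 → best response Budget.
Velox against Premium: payoffs 2, 3 → best response Standard.
Turo against Budget: payoffs 7, 4 → best response Plus.
Turo against Standard: payoffs 6, 8 → best response Premium.
Mutual best responses: (Budget, Plus); (Standard, Premium).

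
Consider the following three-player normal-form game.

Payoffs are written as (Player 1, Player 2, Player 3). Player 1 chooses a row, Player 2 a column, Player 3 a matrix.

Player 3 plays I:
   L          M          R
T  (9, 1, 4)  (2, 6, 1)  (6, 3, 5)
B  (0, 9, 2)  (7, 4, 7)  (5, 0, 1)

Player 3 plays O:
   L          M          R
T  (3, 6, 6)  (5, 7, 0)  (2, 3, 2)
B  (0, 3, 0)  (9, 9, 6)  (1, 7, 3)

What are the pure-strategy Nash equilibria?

No pure-strategy Nash equilibrium.

Check each profile: it is a Nash equilibrium iff no player can strictly gain by switching unilaterally.
(T, L, I): Player 2 can switch to M (1 → 6). Not NE.
(T, L, O): Player 2 can switch to M (6 → 7). Not NE.
(T, M, I): Player 1 can switch to B (2 → 7). Not NE.
(T, M, O): Player 1 can switch to B (5 → 9). Not NE.
(T, R, I): Player 2 can switch to M (3 → 6). Not NE.
(T, R, O): Player 2 can switch to L (3 → 6). Not NE.
(B, L, I): Player 1 can switch to T (0 → 9). Not NE.
(B, L, O): Player 1 can switch to T (0 → 3). Not NE.
(B, M, I): Player 2 can switch to L (4 → 9). Not NE.
(B, M, O): Player 3 can switch to I (6 → 7). Not NE.
(The remaining 2 profiles each have a profitable deviation by the same check.)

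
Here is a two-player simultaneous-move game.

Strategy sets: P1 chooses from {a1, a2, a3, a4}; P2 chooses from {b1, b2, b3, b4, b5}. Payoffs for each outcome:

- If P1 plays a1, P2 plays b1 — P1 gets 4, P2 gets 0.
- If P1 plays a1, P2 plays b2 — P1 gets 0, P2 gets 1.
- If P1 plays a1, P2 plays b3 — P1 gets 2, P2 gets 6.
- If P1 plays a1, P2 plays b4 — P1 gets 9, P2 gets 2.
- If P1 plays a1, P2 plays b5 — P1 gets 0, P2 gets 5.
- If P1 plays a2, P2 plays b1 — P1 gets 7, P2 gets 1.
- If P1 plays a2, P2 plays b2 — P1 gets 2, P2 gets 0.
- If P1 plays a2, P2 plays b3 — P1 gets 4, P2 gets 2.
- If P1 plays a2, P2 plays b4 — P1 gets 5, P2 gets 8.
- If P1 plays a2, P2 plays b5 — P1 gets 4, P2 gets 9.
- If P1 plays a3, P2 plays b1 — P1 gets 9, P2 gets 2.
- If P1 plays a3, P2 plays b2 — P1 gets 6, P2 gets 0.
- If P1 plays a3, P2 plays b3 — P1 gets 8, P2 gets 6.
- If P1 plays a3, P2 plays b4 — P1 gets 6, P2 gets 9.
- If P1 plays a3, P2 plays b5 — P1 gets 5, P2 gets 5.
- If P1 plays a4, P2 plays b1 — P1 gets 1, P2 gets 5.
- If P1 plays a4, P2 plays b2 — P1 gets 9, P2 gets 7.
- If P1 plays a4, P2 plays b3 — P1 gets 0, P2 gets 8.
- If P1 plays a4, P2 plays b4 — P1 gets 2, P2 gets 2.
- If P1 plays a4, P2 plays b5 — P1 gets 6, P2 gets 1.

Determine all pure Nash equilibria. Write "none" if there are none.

none

(a1, b1): P1 can switch to a2 (4 → 7). Not NE.
(a1, b2): P1 can switch to a2 (0 → 2). Not NE.
(a1, b3): P1 can switch to a2 (2 → 4). Not NE.
(a1, b4): P2 can switch to b3 (2 → 6). Not NE.
(a1, b5): P1 can switch to a2 (0 → 4). Not NE.
(a2, b1): P1 can switch to a3 (7 → 9). Not NE.
(a2, b2): P1 can switch to a3 (2 → 6). Not NE.
(a2, b3): P1 can switch to a3 (4 → 8). Not NE.
(a2, b4): P1 can switch to a1 (5 → 9). Not NE.
(a2, b5): P1 can switch to a3 (4 → 5). Not NE.
(The remaining 10 profiles each have a profitable deviation by the same check.)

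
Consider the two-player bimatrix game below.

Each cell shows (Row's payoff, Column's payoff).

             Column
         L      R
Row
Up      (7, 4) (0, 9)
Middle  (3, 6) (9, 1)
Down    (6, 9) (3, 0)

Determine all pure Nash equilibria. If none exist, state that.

(Up, L): Column can switch to R (4 → 9). Not NE.
(Up, R): Row can switch to Middle (0 → 9). Not NE.
(Middle, L): Row can switch to Up (3 → 7). Not NE.
(Middle, R): Column can switch to L (1 → 6). Not NE.
(Down, L): Row can switch to Up (6 → 7). Not NE.
(Down, R): Row can switch to Middle (3 → 9). Not NE.

There is no pure-strategy Nash equilibrium.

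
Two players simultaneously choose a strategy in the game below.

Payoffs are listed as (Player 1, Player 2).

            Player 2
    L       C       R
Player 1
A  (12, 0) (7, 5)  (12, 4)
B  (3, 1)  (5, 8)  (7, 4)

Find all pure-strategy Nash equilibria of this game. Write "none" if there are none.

Pure NE: (A, C)

(A, L): Player 2 can switch to C (0 → 5). Not NE.
(A, C): Player 1 gets 7, best alternative 5; Player 2 gets 5, best alternative 4. No profitable deviation — NE.
(A, R): Player 2 can switch to C (4 → 5). Not NE.
(B, L): Player 1 can switch to A (3 → 12). Not NE.
(B, C): Player 1 can switch to A (5 → 7). Not NE.
(B, R): Player 1 can switch to A (7 → 12). Not NE.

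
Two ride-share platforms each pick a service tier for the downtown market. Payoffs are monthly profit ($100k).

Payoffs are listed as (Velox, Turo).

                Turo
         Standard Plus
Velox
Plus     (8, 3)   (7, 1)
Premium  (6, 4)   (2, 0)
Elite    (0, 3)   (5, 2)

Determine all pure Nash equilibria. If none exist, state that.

Pure NE: (Plus, Standard)

Check each profile: it is a Nash equilibrium iff no player can strictly gain by switching unilaterally.
(Plus, Standard): Velox gets 8, best alternative 6; Turo gets 3, best alternative 1. No profitable deviation — NE.
(Plus, Plus): Turo can switch to Standard (1 → 3). Not NE.
(Premium, Standard): Velox can switch to Plus (6 → 8). Not NE.
(Premium, Plus): Velox can switch to Plus (2 → 7). Not NE.
(Elite, Standard): Velox can switch to Plus (0 → 8). Not NE.
(Elite, Plus): Velox can switch to Plus (5 → 7). Not NE.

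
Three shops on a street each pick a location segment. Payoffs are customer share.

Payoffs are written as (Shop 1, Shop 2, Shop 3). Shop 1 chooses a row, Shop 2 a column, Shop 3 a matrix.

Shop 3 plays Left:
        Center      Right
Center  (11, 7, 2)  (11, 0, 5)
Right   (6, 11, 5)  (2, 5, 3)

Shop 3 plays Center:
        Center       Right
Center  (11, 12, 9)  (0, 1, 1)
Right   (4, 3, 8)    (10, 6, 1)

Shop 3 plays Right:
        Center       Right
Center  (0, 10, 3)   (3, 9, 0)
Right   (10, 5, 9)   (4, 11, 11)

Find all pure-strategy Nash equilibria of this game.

Pure-strategy Nash equilibria: (Center, Center, Center); (Right, Right, Right)

Mark each player's best response to every combination of opponents' strategies; a profile where every player is best-responding is a pure Nash equilibrium.
Shop 1 against (Center, Left): payoffs 11, 6 → best response Center.
Shop 1 against (Center, Center): payoffs 11, 4 → best response Center.
Shop 1 against (Center, Right): payoffs 0, 10 → best response Right.
Shop 1 against (Right, Left): payoffs 11, 2 → best response Center.
Shop 1 against (Right, Center): payoffs 0, 10 → best response Right.
Shop 1 against (Right, Right): payoffs 3, 4 → best response Right.
Shop 2 against (Center, Left): payoffs 7, 0 → best response Center.
Shop 2 against (Center, Center): payoffs 12, 1 → best response Center.
Shop 2 against (Center, Right): payoffs 10, 9 → best response Center.
Shop 2 against (Right, Left): payoffs 11, 5 → best response Center.
Shop 2 against (Right, Center): payoffs 3, 6 → best response Right.
Shop 2 against (Right, Right): payoffs 5, 11 → best response Right.
Shop 3 against (Center, Center): payoffs 2, 9, 3 → best response Center.
Shop 3 against (Center, Right): payoffs 5, 1, 0 → best response Left.
Shop 3 against (Right, Center): payoffs 5, 8, 9 → best response Right.
Shop 3 against (Right, Right): payoffs 3, 1, 11 → best response Right.
Mutual best responses: (Center, Center, Center); (Right, Right, Right).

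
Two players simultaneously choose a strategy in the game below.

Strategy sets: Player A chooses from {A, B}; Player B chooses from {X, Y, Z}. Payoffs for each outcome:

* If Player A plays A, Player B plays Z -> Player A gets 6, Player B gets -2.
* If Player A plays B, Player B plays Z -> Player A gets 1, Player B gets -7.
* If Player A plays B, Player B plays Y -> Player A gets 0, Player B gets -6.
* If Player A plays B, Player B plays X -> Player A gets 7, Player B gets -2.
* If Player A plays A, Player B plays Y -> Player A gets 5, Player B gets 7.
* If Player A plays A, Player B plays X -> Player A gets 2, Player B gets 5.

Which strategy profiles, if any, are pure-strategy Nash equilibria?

Player A against X: payoffs 2, 7 → best response B.
Player A against Y: payoffs 5, 0 → best response A.
Player A against Z: payoffs 6, 1 → best response A.
Player B against A: payoffs 5, 7, -2 → best response Y.
Player B against B: payoffs -2, -6, -7 → best response X.
Mutual best responses: (A, Y); (B, X).

(A, Y), (B, X)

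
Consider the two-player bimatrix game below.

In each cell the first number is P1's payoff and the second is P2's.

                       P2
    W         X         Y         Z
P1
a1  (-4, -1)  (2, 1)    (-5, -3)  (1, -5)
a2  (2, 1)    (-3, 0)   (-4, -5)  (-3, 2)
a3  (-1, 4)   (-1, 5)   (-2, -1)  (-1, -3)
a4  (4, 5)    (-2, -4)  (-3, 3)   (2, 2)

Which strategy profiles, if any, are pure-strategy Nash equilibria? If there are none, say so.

(a1, W): P1 can switch to a2 (-4 → 2). Not NE.
(a1, X): P1 gets 2, best alternative -1; P2 gets 1, best alternative -1. No profitable deviation — NE.
(a1, Y): P1 can switch to a2 (-5 → -4). Not NE.
(a1, Z): P1 can switch to a4 (1 → 2). Not NE.
(a2, W): P1 can switch to a4 (2 → 4). Not NE.
(a2, X): P1 can switch to a1 (-3 → 2). Not NE.
(a2, Y): P1 can switch to a3 (-4 → -2). Not NE.
(a2, Z): P1 can switch to a1 (-3 → 1). Not NE.
(a3, W): P1 can switch to a2 (-1 → 2). Not NE.
(a3, X): P1 can switch to a1 (-1 → 2). Not NE.
(a3, Y): P2 can switch to W (-1 → 4). Not NE.
(a3, Z): P1 can switch to a1 (-1 → 1). Not NE.
(a4, W): P1 gets 4, best alternative 2; P2 gets 5, best alternative 3. No profitable deviation — NE.
(a4, X): P1 can switch to a1 (-2 → 2). Not NE.
(The remaining 2 profiles each have a profitable deviation by the same check.)

Pure-strategy Nash equilibria: (a1, X); (a4, W)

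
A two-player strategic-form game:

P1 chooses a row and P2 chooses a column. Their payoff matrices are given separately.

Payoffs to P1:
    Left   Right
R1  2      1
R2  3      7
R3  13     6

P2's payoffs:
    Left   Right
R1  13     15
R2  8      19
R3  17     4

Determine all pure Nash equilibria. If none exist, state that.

(R2, Right), (R3, Left)

P1 against Left: payoffs 2, 3, 13 → best response R3.
P1 against Right: payoffs 1, 7, 6 → best response R2.
P2 against R1: payoffs 13, 15 → best response Right.
P2 against R2: payoffs 8, 19 → best response Right.
P2 against R3: payoffs 17, 4 → best response Left.
Mutual best responses: (R2, Right); (R3, Left).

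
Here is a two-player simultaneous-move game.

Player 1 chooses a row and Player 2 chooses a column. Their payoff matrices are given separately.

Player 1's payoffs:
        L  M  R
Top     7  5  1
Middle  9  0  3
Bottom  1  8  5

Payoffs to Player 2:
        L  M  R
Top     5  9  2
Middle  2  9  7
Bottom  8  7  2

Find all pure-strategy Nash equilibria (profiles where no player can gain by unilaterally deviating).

Player 1 against L: payoffs 7, 9, 1 → best response Middle.
Player 1 against M: payoffs 5, 0, 8 → best response Bottom.
Player 1 against R: payoffs 1, 3, 5 → best response Bottom.
Player 2 against Top: payoffs 5, 9, 2 → best response M.
Player 2 against Middle: payoffs 2, 9, 7 → best response M.
Player 2 against Bottom: payoffs 8, 7, 2 → best response L.
No profile is a mutual best response for all players.

This game has no pure Nash equilibrium.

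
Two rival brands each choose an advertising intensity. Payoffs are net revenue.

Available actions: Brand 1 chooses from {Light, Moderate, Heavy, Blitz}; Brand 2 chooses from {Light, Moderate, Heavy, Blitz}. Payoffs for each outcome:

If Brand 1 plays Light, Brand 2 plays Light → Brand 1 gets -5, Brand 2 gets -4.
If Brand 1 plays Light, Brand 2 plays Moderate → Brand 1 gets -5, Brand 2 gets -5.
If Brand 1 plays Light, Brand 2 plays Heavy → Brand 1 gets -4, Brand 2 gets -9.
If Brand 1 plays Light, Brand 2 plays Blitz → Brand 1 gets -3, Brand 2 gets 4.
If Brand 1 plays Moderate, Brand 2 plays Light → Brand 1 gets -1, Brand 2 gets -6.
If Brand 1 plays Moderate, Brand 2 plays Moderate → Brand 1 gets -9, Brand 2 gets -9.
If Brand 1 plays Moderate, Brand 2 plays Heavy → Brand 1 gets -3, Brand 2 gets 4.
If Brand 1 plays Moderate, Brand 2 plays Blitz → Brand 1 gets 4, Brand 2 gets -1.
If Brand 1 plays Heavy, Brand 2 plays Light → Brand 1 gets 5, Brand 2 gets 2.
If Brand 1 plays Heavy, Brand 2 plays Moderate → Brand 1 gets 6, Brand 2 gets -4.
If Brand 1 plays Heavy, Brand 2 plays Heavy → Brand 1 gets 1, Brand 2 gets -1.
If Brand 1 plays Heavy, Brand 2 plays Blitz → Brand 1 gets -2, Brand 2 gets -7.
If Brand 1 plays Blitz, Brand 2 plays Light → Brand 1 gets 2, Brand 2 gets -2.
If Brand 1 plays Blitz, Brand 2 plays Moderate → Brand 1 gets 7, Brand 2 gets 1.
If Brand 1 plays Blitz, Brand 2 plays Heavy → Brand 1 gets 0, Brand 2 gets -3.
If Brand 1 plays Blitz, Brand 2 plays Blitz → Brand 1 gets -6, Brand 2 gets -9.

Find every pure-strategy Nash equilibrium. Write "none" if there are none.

Pure-strategy Nash equilibria: (Heavy, Light), (Blitz, Moderate)

Mark each player's best response to every combination of opponents' strategies; a profile where every player is best-responding is a pure Nash equilibrium.
Brand 1 against Light: payoffs -5, -1, 5, 2 → best response Heavy.
Brand 1 against Moderate: payoffs -5, -9, 6, 7 → best response Blitz.
Brand 1 against Heavy: payoffs -4, -3, 1, 0 → best response Heavy.
Brand 1 against Blitz: payoffs -3, 4, -2, -6 → best response Moderate.
Brand 2 against Light: payoffs -4, -5, -9, 4 → best response Blitz.
Brand 2 against Moderate: payoffs -6, -9, 4, -1 → best response Heavy.
Brand 2 against Heavy: payoffs 2, -4, -1, -7 → best response Light.
Brand 2 against Blitz: payoffs -2, 1, -3, -9 → best response Moderate.
Mutual best responses: (Heavy, Light); (Blitz, Moderate).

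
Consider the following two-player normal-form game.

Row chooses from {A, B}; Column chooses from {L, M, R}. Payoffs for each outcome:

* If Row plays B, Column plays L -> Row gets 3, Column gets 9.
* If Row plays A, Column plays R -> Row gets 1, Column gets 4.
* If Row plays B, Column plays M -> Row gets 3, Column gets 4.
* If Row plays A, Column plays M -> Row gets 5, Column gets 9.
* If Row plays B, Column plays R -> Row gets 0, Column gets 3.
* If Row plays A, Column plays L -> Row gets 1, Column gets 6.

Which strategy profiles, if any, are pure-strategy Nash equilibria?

The pure Nash equilibria are (A, M), (B, L).

(A, L): Row can switch to B (1 → 3). Not NE.
(A, M): Row gets 5, best alternative 3; Column gets 9, best alternative 6. No profitable deviation — NE.
(A, R): Column can switch to L (4 → 6). Not NE.
(B, L): Row gets 3, best alternative 1; Column gets 9, best alternative 4. No profitable deviation — NE.
(B, M): Row can switch to A (3 → 5). Not NE.
(B, R): Row can switch to A (0 → 1). Not NE.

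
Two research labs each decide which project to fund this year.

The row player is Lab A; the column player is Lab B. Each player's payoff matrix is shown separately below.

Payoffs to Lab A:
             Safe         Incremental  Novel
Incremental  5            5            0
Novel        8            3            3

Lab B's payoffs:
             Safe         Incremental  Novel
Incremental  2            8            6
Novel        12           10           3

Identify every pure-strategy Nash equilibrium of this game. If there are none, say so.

Pure-strategy Nash equilibria: (Incremental, Incremental) and (Novel, Safe)

(Incremental, Safe): Lab A can switch to Novel (5 → 8). Not NE.
(Incremental, Incremental): Lab A gets 5, best alternative 3; Lab B gets 8, best alternative 6. No profitable deviation — NE.
(Incremental, Novel): Lab A can switch to Novel (0 → 3). Not NE.
(Novel, Safe): Lab A gets 8, best alternative 5; Lab B gets 12, best alternative 10. No profitable deviation — NE.
(Novel, Incremental): Lab A can switch to Incremental (3 → 5). Not NE.
(Novel, Novel): Lab B can switch to Safe (3 → 12). Not NE.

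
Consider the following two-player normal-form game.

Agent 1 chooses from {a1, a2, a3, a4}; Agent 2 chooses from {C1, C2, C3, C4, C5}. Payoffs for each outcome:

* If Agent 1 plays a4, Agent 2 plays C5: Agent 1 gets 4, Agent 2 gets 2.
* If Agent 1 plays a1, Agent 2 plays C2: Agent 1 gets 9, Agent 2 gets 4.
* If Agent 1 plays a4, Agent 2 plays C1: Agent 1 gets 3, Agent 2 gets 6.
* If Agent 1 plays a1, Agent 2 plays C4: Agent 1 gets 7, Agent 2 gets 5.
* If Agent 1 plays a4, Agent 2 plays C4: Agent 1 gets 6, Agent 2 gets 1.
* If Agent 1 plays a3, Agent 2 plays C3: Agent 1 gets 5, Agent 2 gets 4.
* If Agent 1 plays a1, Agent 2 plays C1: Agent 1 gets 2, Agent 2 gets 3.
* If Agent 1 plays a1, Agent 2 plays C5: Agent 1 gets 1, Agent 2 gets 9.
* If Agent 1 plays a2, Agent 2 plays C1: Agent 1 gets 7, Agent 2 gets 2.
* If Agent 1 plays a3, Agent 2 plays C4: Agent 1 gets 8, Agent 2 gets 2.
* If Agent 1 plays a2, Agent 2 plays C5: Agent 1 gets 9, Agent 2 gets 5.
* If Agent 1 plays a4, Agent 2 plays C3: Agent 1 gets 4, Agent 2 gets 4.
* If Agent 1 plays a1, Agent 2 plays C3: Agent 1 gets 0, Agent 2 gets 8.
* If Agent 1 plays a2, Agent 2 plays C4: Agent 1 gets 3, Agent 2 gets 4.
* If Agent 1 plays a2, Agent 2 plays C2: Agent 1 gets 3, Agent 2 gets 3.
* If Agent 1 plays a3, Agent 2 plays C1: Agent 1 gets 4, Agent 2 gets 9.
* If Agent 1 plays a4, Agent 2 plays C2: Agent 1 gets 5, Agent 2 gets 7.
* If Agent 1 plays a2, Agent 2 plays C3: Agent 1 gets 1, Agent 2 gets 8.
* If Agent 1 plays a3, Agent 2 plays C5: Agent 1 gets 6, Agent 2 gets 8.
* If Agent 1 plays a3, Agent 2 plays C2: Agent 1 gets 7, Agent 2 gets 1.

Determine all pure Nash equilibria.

There is no pure-strategy Nash equilibrium.

Agent 1 against C1: payoffs 2, 7, 4, 3 → best response a2.
Agent 1 against C2: payoffs 9, 3, 7, 5 → best response a1.
Agent 1 against C3: payoffs 0, 1, 5, 4 → best response a3.
Agent 1 against C4: payoffs 7, 3, 8, 6 → best response a3.
Agent 1 against C5: payoffs 1, 9, 6, 4 → best response a2.
Agent 2 against a1: payoffs 3, 4, 8, 5, 9 → best response C5.
Agent 2 against a2: payoffs 2, 3, 8, 4, 5 → best response C3.
Agent 2 against a3: payoffs 9, 1, 4, 2, 8 → best response C1.
Agent 2 against a4: payoffs 6, 7, 4, 1, 2 → best response C2.
No profile is a mutual best response for all players.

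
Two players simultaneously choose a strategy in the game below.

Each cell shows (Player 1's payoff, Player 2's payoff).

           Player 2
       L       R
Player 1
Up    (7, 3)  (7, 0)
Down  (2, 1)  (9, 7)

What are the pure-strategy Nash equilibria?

Player 1 against L: payoffs 7, 2 → best response Up.
Player 1 against R: payoffs 7, 9 → best response Down.
Player 2 against Up: payoffs 3, 0 → best response L.
Player 2 against Down: payoffs 1, 7 → best response R.
Mutual best responses: (Up, L); (Down, R).

(Up, L); (Down, R)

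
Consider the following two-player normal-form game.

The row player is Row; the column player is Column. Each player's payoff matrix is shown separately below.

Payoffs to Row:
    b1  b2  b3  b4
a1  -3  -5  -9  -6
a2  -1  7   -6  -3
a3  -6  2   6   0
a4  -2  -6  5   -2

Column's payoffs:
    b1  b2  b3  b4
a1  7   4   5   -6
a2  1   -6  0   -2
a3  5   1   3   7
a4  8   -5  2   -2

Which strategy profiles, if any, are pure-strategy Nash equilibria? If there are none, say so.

The pure Nash equilibria are (a2, b1); (a3, b4).

(a1, b1): Row can switch to a2 (-3 → -1). Not NE.
(a1, b2): Row can switch to a2 (-5 → 7). Not NE.
(a1, b3): Row can switch to a2 (-9 → -6). Not NE.
(a1, b4): Row can switch to a2 (-6 → -3). Not NE.
(a2, b1): Row gets -1, best alternative -2; Column gets 1, best alternative 0. No profitable deviation — NE.
(a2, b2): Column can switch to b1 (-6 → 1). Not NE.
(a2, b3): Row can switch to a3 (-6 → 6). Not NE.
(a2, b4): Row can switch to a3 (-3 → 0). Not NE.
(a3, b1): Row can switch to a1 (-6 → -3). Not NE.
(a3, b2): Row can switch to a2 (2 → 7). Not NE.
(a3, b3): Column can switch to b1 (3 → 5). Not NE.
(a3, b4): Row gets 0, best alternative -2; Column gets 7, best alternative 5. No profitable deviation — NE.
(a4, b1): Row can switch to a2 (-2 → -1). Not NE.
(a4, b2): Row can switch to a1 (-6 → -5). Not NE.
(The remaining 2 profiles each have a profitable deviation by the same check.)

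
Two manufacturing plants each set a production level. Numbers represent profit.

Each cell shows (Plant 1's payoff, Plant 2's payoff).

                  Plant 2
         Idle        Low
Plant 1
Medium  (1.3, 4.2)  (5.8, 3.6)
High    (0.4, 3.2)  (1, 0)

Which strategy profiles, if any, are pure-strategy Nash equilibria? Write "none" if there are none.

Pure NE: (Medium, Idle)

(Medium, Idle): Plant 1 gets 1.3, best alternative 0.4; Plant 2 gets 4.2, best alternative 3.6. No profitable deviation — NE.
(Medium, Low): Plant 2 can switch to Idle (3.6 → 4.2). Not NE.
(High, Idle): Plant 1 can switch to Medium (0.4 → 1.3). Not NE.
(High, Low): Plant 1 can switch to Medium (1 → 5.8). Not NE.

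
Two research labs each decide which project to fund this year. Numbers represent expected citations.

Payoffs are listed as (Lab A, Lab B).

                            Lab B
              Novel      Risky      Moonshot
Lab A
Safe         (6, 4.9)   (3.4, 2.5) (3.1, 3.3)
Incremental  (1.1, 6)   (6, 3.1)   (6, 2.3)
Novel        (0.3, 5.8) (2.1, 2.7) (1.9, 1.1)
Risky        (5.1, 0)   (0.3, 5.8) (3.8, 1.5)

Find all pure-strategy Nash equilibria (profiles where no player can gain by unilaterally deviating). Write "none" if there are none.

Mark each player's best response to every combination of opponents' strategies; a profile where every player is best-responding is a pure Nash equilibrium.
Lab A against Novel: payoffs 6, 1.1, 0.3, 5.1 → best response Safe.
Lab A against Risky: payoffs 3.4, 6, 2.1, 0.3 → best response Incremental.
Lab A against Moonshot: payoffs 3.1, 6, 1.9, 3.8 → best response Incremental.
Lab B against Safe: payoffs 4.9, 2.5, 3.3 → best response Novel.
Lab B against Incremental: payoffs 6, 3.1, 2.3 → best response Novel.
Lab B against Novel: payoffs 5.8, 2.7, 1.1 → best response Novel.
Lab B against Risky: payoffs 0, 5.8, 1.5 → best response Risky.
Mutual best responses: (Safe, Novel).

The unique pure-strategy Nash equilibrium is (Safe, Novel).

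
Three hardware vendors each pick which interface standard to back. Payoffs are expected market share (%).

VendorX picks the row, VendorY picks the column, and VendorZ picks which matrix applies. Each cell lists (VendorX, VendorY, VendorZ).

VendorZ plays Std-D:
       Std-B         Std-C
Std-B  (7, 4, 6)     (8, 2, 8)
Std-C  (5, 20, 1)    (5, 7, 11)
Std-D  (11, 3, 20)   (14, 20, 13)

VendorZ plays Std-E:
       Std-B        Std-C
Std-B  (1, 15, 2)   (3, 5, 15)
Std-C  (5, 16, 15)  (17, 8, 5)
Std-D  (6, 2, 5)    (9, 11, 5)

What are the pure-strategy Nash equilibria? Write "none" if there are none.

(Std-D, Std-C, Std-D)

(Std-B, Std-B, Std-D): VendorX can switch to Std-D (7 → 11). Not NE.
(Std-B, Std-B, Std-E): VendorX can switch to Std-C (1 → 5). Not NE.
(Std-B, Std-C, Std-D): VendorX can switch to Std-D (8 → 14). Not NE.
(Std-B, Std-C, Std-E): VendorX can switch to Std-C (3 → 17). Not NE.
(Std-C, Std-B, Std-D): VendorX can switch to Std-B (5 → 7). Not NE.
(Std-C, Std-B, Std-E): VendorX can switch to Std-D (5 → 6). Not NE.
(Std-C, Std-C, Std-D): VendorX can switch to Std-B (5 → 8). Not NE.
(Std-C, Std-C, Std-E): VendorY can switch to Std-B (8 → 16). Not NE.
(Std-D, Std-C, Std-D): VendorX gets 14, best alternative 8; VendorY gets 20, best alternative 3; VendorZ gets 13, best alternative 5. No profitable deviation — NE.
(The remaining 3 profiles each have a profitable deviation by the same check.)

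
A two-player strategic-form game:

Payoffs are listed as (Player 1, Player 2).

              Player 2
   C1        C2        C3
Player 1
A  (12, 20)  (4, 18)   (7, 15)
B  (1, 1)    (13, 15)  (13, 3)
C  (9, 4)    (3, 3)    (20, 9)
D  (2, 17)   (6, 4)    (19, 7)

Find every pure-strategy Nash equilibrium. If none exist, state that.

The pure Nash equilibria are (A, C1) and (B, C2) and (C, C3).

Player 1 against C1: payoffs 12, 1, 9, 2 → best response A.
Player 1 against C2: payoffs 4, 13, 3, 6 → best response B.
Player 1 against C3: payoffs 7, 13, 20, 19 → best response C.
Player 2 against A: payoffs 20, 18, 15 → best response C1.
Player 2 against B: payoffs 1, 15, 3 → best response C2.
Player 2 against C: payoffs 4, 3, 9 → best response C3.
Player 2 against D: payoffs 17, 4, 7 → best response C1.
Mutual best responses: (A, C1); (B, C2); (C, C3).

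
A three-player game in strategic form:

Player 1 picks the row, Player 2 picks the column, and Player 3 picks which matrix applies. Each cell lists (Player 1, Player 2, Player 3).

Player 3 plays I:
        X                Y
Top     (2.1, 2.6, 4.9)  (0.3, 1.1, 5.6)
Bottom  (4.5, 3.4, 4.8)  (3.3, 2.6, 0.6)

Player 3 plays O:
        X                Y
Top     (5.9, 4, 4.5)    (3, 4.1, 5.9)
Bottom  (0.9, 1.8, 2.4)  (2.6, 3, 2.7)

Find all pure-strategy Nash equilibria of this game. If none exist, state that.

(Top, Y, O) and (Bottom, X, I)

Player 1 against (X, I): payoffs 2.1, 4.5 → best response Bottom.
Player 1 against (X, O): payoffs 5.9, 0.9 → best response Top.
Player 1 against (Y, I): payoffs 0.3, 3.3 → best response Bottom.
Player 1 against (Y, O): payoffs 3, 2.6 → best response Top.
Player 2 against (Top, I): payoffs 2.6, 1.1 → best response X.
Player 2 against (Top, O): payoffs 4, 4.1 → best response Y.
Player 2 against (Bottom, I): payoffs 3.4, 2.6 → best response X.
Player 2 against (Bottom, O): payoffs 1.8, 3 → best response Y.
Player 3 against (Top, X): payoffs 4.9, 4.5 → best response I.
Player 3 against (Top, Y): payoffs 5.6, 5.9 → best response O.
Player 3 against (Bottom, X): payoffs 4.8, 2.4 → best response I.
Player 3 against (Bottom, Y): payoffs 0.6, 2.7 → best response O.
Mutual best responses: (Top, Y, O); (Bottom, X, I).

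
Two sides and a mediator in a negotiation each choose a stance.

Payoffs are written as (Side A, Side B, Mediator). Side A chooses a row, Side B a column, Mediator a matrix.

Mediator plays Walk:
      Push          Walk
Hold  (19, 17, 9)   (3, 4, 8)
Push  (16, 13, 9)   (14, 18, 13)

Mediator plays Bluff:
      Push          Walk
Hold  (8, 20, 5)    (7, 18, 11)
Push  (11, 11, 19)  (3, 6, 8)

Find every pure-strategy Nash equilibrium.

Side A against (Push, Walk): payoffs 19, 16 → best response Hold.
Side A against (Push, Bluff): payoffs 8, 11 → best response Push.
Side A against (Walk, Walk): payoffs 3, 14 → best response Push.
Side A against (Walk, Bluff): payoffs 7, 3 → best response Hold.
Side B against (Hold, Walk): payoffs 17, 4 → best response Push.
Side B against (Hold, Bluff): payoffs 20, 18 → best response Push.
Side B against (Push, Walk): payoffs 13, 18 → best response Walk.
Side B against (Push, Bluff): payoffs 11, 6 → best response Push.
Mediator against (Hold, Push): payoffs 9, 5 → best response Walk.
Mediator against (Hold, Walk): payoffs 8, 11 → best response Bluff.
Mediator against (Push, Push): payoffs 9, 19 → best response Bluff.
Mediator against (Push, Walk): payoffs 13, 8 → best response Walk.
Mutual best responses: (Hold, Push, Walk); (Push, Push, Bluff); (Push, Walk, Walk).

(Hold, Push, Walk) and (Push, Push, Bluff) and (Push, Walk, Walk)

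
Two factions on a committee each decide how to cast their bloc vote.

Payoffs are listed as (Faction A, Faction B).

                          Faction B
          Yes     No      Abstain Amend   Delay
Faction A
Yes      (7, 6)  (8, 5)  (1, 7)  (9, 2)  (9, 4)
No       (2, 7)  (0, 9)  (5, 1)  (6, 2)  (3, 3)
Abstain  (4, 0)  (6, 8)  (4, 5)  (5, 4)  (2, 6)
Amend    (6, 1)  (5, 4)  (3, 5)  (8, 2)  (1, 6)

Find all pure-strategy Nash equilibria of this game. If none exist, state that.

This game has no pure Nash equilibrium.

For each player, find the best response to each opponent profile; mutual best responses are the pure NE.
Faction A against Yes: payoffs 7, 2, 4, 6 → best response Yes.
Faction A against No: payoffs 8, 0, 6, 5 → best response Yes.
Faction A against Abstain: payoffs 1, 5, 4, 3 → best response No.
Faction A against Amend: payoffs 9, 6, 5, 8 → best response Yes.
Faction A against Delay: payoffs 9, 3, 2, 1 → best response Yes.
Faction B against Yes: payoffs 6, 5, 7, 2, 4 → best response Abstain.
Faction B against No: payoffs 7, 9, 1, 2, 3 → best response No.
Faction B against Abstain: payoffs 0, 8, 5, 4, 6 → best response No.
Faction B against Amend: payoffs 1, 4, 5, 2, 6 → best response Delay.
No profile is a mutual best response for all players.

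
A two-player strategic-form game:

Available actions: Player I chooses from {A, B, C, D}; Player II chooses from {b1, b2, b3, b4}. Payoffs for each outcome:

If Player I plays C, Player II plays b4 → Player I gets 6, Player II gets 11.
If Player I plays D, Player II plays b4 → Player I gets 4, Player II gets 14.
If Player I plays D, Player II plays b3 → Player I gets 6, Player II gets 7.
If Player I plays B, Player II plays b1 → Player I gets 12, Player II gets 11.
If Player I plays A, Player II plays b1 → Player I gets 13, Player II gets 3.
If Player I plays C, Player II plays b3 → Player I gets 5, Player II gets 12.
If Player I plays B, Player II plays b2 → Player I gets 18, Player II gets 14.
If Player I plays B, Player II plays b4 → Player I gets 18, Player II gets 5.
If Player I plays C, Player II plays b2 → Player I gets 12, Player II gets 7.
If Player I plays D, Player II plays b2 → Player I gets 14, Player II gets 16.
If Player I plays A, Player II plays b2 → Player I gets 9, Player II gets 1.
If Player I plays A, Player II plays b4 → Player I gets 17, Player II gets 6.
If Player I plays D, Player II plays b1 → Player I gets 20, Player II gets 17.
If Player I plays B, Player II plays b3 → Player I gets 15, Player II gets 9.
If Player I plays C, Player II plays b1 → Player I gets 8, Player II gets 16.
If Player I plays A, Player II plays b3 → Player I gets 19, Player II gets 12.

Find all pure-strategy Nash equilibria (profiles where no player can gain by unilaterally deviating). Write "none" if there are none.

(A, b1): Player I can switch to D (13 → 20). Not NE.
(A, b2): Player I can switch to B (9 → 18). Not NE.
(A, b3): Player I gets 19, best alternative 15; Player II gets 12, best alternative 6. No profitable deviation — NE.
(A, b4): Player I can switch to B (17 → 18). Not NE.
(B, b1): Player I can switch to A (12 → 13). Not NE.
(B, b2): Player I gets 18, best alternative 14; Player II gets 14, best alternative 11. No profitable deviation — NE.
(B, b3): Player I can switch to A (15 → 19). Not NE.
(B, b4): Player II can switch to b1 (5 → 11). Not NE.
(C, b1): Player I can switch to A (8 → 13). Not NE.
(C, b2): Player I can switch to B (12 → 18). Not NE.
(C, b3): Player I can switch to A (5 → 19). Not NE.
(C, b4): Player I can switch to A (6 → 17). Not NE.
(D, b1): Player I gets 20, best alternative 13; Player II gets 17, best alternative 16. No profitable deviation — NE.
(D, b2): Player I can switch to B (14 → 18). Not NE.
(D, b3): Player I can switch to A (6 → 19). Not NE.
(The remaining 1 profile has a profitable deviation by the same check.)

Pure-strategy Nash equilibria: (A, b3), (B, b2), (D, b1)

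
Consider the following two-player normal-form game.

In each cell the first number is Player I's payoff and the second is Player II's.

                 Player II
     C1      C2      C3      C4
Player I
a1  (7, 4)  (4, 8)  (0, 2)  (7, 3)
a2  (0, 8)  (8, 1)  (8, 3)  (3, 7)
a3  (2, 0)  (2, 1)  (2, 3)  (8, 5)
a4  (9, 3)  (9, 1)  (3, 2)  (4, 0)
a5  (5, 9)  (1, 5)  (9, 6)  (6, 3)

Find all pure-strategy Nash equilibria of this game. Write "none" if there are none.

Mark each player's best response to every combination of opponents' strategies; a profile where every player is best-responding is a pure Nash equilibrium.
Player I against C1: payoffs 7, 0, 2, 9, 5 → best response a4.
Player I against C2: payoffs 4, 8, 2, 9, 1 → best response a4.
Player I against C3: payoffs 0, 8, 2, 3, 9 → best response a5.
Player I against C4: payoffs 7, 3, 8, 4, 6 → best response a3.
Player II against a1: payoffs 4, 8, 2, 3 → best response C2.
Player II against a2: payoffs 8, 1, 3, 7 → best response C1.
Player II against a3: payoffs 0, 1, 3, 5 → best response C4.
Player II against a4: payoffs 3, 1, 2, 0 → best response C1.
Player II against a5: payoffs 9, 5, 6, 3 → best response C1.
Mutual best responses: (a3, C4); (a4, C1).

Pure-strategy Nash equilibria: (a3, C4); (a4, C1)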